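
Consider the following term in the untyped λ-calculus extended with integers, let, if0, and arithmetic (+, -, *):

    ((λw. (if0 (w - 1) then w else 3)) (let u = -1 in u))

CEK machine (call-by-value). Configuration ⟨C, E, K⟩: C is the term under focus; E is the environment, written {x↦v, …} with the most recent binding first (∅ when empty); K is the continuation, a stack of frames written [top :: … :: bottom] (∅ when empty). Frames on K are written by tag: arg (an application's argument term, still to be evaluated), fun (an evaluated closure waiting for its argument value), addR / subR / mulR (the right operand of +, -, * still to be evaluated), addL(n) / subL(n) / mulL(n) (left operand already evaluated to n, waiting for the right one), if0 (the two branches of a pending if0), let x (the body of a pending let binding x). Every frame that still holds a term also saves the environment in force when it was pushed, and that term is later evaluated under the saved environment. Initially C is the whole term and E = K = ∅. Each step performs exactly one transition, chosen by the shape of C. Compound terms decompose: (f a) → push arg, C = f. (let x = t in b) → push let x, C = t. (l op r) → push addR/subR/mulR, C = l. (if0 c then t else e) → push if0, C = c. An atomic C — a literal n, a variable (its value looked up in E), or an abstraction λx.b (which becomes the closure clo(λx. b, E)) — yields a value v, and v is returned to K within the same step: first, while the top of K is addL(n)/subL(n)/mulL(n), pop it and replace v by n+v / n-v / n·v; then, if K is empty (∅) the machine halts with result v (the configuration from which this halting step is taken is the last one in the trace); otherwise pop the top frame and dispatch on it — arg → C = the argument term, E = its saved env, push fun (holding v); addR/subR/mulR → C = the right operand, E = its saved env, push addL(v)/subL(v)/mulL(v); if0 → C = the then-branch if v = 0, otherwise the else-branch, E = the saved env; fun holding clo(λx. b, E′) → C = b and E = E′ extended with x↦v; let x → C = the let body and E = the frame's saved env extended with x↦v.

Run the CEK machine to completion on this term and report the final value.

0. <C=((λw. (if0 (w - 1) then w else 3)) (let u = -1 in u)), E=∅, K=∅>
1. <C=(λw. (if0 (w - 1) then w else 3)), E=∅, K=[arg]>
2. <C=(let u = -1 in u), E=∅, K=[fun]>
3. <C=-1, E=∅, K=[let u :: fun]>
4. <C=u, E={u↦-1}, K=[fun]>
5. <C=(if0 (w - 1) then w else 3), E={w↦-1}, K=∅>
6. <C=(w - 1), E={w↦-1}, K=[if0]>
7. <C=w, E={w↦-1}, K=[subR :: if0]>
8. <C=1, E={w↦-1}, K=[subL(-1) :: if0]>
9. <C=3, E={w↦-1}, K=∅>
→ final value 3

Answer: 3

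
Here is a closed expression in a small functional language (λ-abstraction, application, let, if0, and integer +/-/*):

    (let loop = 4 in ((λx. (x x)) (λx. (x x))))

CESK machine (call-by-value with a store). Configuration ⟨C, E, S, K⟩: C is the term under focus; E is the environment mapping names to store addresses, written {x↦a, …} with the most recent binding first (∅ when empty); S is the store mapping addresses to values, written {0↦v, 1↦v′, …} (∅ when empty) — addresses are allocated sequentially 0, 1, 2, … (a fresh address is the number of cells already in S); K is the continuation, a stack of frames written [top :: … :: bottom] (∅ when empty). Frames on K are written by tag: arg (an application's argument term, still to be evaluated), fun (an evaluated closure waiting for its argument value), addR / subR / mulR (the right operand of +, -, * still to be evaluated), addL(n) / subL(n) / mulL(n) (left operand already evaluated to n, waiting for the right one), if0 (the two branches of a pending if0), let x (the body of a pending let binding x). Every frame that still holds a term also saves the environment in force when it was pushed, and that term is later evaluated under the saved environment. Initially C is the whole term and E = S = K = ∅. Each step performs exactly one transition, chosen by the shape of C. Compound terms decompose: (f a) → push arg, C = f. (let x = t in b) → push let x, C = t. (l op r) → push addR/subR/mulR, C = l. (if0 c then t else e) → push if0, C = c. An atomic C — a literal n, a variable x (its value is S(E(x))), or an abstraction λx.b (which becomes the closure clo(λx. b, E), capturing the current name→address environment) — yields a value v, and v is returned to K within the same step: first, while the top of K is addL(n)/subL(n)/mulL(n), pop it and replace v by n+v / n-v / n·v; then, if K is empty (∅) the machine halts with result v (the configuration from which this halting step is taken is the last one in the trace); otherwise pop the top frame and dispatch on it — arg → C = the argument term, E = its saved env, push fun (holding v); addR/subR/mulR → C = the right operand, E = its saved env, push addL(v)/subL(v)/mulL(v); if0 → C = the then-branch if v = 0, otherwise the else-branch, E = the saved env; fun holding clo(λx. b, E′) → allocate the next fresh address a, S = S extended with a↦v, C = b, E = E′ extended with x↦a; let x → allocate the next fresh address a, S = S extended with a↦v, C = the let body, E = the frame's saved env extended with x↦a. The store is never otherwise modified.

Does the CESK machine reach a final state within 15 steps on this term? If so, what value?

step 0: ⟨C=(let loop = 4 in ((λx. (x x)) (λx. (x x)))); E=∅; S=∅; K=∅⟩
step 1: ⟨C=4; E=∅; S=∅; K=[let loop]⟩
step 2: ⟨C=((λx. (x x)) (λx. (x x))); E={loop↦0}; S={0↦4}; K=∅⟩
step 3: ⟨C=(λx. (x x)); E={loop↦0}; S={0↦4}; K=[arg]⟩
step 4: ⟨C=(λx. (x x)); E={loop↦0}; S={0↦4}; K=[fun]⟩
step 5: ⟨C=(x x); E={x↦1, loop↦0}; S={0↦4, 1↦clo(λx. (x x), {loop↦0})}; K=∅⟩
step 6: ⟨C=x; E={x↦1, loop↦0}; S={0↦4, 1↦clo(λx. (x x), {loop↦0})}; K=[arg]⟩
step 7: ⟨C=x; E={x↦1, loop↦0}; S={0↦4, 1↦clo(λx. (x x), {loop↦0})}; K=[fun]⟩
step 8: ⟨C=(x x); E={x↦2, loop↦0}; S={0↦4, 1↦clo(λx. (x x), {loop↦0}), 2↦clo(λx. (x x), {loop↦0})}; K=∅⟩
step 9: ⟨C=x; E={x↦2, loop↦0}; S={0↦4, 1↦clo(λx. (x x), {loop↦0}), 2↦clo(λx. (x x), {loop↦0})}; K=[arg]⟩
step 10: ⟨C=x; E={x↦2, loop↦0}; S={0↦4, 1↦clo(λx. (x x), {loop↦0}), 2↦clo(λx. (x x), {loop↦0})}; K=[fun]⟩
step 11: ⟨C=(x x); E={x↦3, loop↦0}; S={0↦4, 1↦clo(λx. (x x), {loop↦0}), 2↦clo(λx. (x x), {loop↦0}), 3↦clo(λx. (x x), {loop↦0})}; K=∅⟩
step 12: ⟨C=x; E={x↦3, loop↦0}; S={0↦4, 1↦clo(λx. (x x), {loop↦0}), 2↦clo(λx. (x x), {loop↦0}), 3↦clo(λx. (x x), {loop↦0})}; K=[arg]⟩
step 13: ⟨C=x; E={x↦3, loop↦0}; S={0↦4, 1↦clo(λx. (x x), {loop↦0}), 2↦clo(λx. (x x), {loop↦0}), 3↦clo(λx. (x x), {loop↦0})}; K=[fun]⟩
step 14: ⟨C=(x x); E={x↦4, loop↦0}; S={0↦4, 1↦clo(λx. (x x), {loop↦0}), 2↦clo(λx. (x x), {loop↦0}), 3↦clo(λx. (x x), {loop↦0}), 4↦clo(λx. (x x), {loop↦0})}; K=∅⟩
step 15: ⟨C=x; E={x↦4, loop↦0}; S={0↦4, 1↦clo(λx. (x x), {loop↦0}), 2↦clo(λx. (x x), {loop↦0}), 3↦clo(λx. (x x), {loop↦0}), 4↦clo(λx. (x x), {loop↦0})}; K=[arg]⟩
→ 15 transitions taken and the configuration is still not final: no result within 15 steps

Answer: DIVERGES (no final state within 15 steps)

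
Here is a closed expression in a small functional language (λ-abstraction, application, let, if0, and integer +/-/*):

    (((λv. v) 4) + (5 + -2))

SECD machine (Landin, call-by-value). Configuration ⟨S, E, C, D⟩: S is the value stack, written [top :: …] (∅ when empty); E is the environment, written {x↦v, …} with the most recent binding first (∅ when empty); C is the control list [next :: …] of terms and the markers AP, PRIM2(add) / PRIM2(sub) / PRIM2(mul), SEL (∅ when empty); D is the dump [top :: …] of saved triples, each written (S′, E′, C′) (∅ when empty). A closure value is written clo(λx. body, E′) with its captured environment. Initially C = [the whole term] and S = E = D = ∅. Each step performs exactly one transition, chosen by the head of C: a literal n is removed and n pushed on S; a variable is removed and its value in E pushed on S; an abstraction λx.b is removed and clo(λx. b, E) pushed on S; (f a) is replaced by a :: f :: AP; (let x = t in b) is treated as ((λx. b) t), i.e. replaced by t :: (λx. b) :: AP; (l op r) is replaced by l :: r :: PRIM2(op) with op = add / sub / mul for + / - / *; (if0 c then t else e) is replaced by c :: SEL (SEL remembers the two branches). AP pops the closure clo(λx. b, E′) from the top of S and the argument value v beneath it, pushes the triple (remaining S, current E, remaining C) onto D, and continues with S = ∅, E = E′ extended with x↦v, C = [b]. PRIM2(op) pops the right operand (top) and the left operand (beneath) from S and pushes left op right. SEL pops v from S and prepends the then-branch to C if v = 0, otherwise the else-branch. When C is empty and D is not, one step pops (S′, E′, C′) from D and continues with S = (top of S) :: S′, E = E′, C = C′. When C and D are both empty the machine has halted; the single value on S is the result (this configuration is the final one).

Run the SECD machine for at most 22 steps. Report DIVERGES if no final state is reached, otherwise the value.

step 0: ⟨S=∅; E=∅; C=[(((λv. v) 4) + (5 + -2))]; D=∅⟩
step 1: ⟨S=∅; E=∅; C=[((λv. v) 4) :: (5 + -2) :: PRIM2(add)]; D=∅⟩
step 2: ⟨S=∅; E=∅; C=[4 :: (λv. v) :: AP :: (5 + -2) :: PRIM2(add)]; D=∅⟩
step 3: ⟨S=[4]; E=∅; C=[(λv. v) :: AP :: (5 + -2) :: PRIM2(add)]; D=∅⟩
step 4: ⟨S=[clo(λv. v, ∅) :: 4]; E=∅; C=[AP :: (5 + -2) :: PRIM2(add)]; D=∅⟩
step 5: ⟨S=∅; E={v↦4}; C=[v]; D=[(∅, ∅, [(5 + -2) :: PRIM2(add)])]⟩
step 6: ⟨S=[4]; E={v↦4}; C=∅; D=[(∅, ∅, [(5 + -2) :: PRIM2(add)])]⟩
step 7: ⟨S=[4]; E=∅; C=[(5 + -2) :: PRIM2(add)]; D=∅⟩
step 8: ⟨S=[4]; E=∅; C=[5 :: -2 :: PRIM2(add) :: PRIM2(add)]; D=∅⟩
step 9: ⟨S=[5 :: 4]; E=∅; C=[-2 :: PRIM2(add) :: PRIM2(add)]; D=∅⟩
step 10: ⟨S=[-2 :: 5 :: 4]; E=∅; C=[PRIM2(add) :: PRIM2(add)]; D=∅⟩
step 11: ⟨S=[3 :: 4]; E=∅; C=[PRIM2(add)]; D=∅⟩
step 12: ⟨S=[7]; E=∅; C=∅; D=∅⟩
→ final value 7

Answer: 7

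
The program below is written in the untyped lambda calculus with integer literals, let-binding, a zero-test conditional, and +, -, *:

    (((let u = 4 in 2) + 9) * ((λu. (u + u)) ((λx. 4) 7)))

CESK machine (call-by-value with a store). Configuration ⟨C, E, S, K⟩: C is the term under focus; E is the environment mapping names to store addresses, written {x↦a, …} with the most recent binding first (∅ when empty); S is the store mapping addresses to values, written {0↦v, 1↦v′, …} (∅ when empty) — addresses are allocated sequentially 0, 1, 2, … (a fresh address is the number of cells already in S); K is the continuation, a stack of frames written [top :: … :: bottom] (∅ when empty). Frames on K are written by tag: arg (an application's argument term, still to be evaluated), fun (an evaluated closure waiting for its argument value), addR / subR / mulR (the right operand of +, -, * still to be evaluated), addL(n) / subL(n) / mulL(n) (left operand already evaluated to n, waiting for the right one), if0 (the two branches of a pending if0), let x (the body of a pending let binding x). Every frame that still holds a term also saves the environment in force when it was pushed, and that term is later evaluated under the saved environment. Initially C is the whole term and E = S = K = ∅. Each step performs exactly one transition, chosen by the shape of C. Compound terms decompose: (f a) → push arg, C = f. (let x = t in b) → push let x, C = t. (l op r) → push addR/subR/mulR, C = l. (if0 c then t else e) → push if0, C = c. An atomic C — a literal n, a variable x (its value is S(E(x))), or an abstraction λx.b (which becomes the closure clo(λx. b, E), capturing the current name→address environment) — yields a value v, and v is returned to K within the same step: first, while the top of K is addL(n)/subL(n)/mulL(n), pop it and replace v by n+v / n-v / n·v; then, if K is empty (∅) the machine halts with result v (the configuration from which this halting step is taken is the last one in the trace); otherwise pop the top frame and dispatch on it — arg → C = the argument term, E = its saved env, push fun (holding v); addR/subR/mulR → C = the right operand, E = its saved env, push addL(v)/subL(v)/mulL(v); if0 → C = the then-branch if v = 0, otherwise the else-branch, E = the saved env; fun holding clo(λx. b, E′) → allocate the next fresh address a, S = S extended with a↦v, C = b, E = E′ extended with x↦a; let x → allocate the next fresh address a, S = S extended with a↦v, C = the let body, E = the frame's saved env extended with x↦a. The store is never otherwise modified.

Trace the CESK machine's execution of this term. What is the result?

Answer: 88

Derivation:
step 0: ⟨C=(((let u = 4 in 2) + 9) * ((λu. (u + u)) ((λx. 4) 7))); E=∅; S=∅; K=∅⟩
step 1: ⟨C=((let u = 4 in 2) + 9); E=∅; S=∅; K=[mulR]⟩
step 2: ⟨C=(let u = 4 in 2); E=∅; S=∅; K=[addR :: mulR]⟩
step 3: ⟨C=4; E=∅; S=∅; K=[let u :: addR :: mulR]⟩
step 4: ⟨C=2; E={u↦0}; S={0↦4}; K=[addR :: mulR]⟩
step 5: ⟨C=9; E=∅; S={0↦4}; K=[addL(2) :: mulR]⟩
step 6: ⟨C=((λu. (u + u)) ((λx. 4) 7)); E=∅; S={0↦4}; K=[mulL(11)]⟩
step 7: ⟨C=(λu. (u + u)); E=∅; S={0↦4}; K=[arg :: mulL(11)]⟩
step 8: ⟨C=((λx. 4) 7); E=∅; S={0↦4}; K=[fun :: mulL(11)]⟩
step 9: ⟨C=(λx. 4); E=∅; S={0↦4}; K=[arg :: fun :: mulL(11)]⟩
step 10: ⟨C=7; E=∅; S={0↦4}; K=[fun :: fun :: mulL(11)]⟩
step 11: ⟨C=4; E={x↦1}; S={0↦4, 1↦7}; K=[fun :: mulL(11)]⟩
step 12: ⟨C=(u + u); E={u↦2}; S={0↦4, 1↦7, 2↦4}; K=[mulL(11)]⟩
step 13: ⟨C=u; E={u↦2}; S={0↦4, 1↦7, 2↦4}; K=[addR :: mulL(11)]⟩
step 14: ⟨C=u; E={u↦2}; S={0↦4, 1↦7, 2↦4}; K=[addL(4) :: mulL(11)]⟩
→ final value 88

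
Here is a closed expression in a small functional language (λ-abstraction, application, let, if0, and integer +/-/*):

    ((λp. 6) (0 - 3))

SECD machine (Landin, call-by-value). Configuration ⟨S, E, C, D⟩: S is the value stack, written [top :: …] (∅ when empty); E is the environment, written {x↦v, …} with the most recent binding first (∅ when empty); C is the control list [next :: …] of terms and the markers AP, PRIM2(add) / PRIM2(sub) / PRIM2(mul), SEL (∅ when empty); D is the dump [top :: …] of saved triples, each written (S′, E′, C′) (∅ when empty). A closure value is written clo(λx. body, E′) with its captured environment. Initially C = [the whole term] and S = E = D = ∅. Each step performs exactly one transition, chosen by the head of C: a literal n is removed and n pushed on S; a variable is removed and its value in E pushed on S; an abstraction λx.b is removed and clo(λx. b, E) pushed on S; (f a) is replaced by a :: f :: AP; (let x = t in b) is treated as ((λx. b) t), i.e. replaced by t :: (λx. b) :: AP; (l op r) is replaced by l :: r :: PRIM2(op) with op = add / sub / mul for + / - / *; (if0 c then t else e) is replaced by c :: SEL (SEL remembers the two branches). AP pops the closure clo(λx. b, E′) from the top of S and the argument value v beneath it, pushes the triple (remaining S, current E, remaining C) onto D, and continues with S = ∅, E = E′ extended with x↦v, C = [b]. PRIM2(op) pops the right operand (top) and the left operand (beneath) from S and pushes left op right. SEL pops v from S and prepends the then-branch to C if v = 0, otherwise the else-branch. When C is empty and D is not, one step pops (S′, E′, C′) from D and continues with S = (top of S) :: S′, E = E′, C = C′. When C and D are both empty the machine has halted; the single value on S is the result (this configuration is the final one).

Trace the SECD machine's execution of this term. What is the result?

[0] ⟨S=∅; E=∅; C=[((λp. 6) (0 - 3))]; D=∅⟩
[1] ⟨S=∅; E=∅; C=[(0 - 3) :: (λp. 6) :: AP]; D=∅⟩
[2] ⟨S=∅; E=∅; C=[0 :: 3 :: PRIM2(sub) :: (λp. 6) :: AP]; D=∅⟩
[3] ⟨S=[0]; E=∅; C=[3 :: PRIM2(sub) :: (λp. 6) :: AP]; D=∅⟩
[4] ⟨S=[3 :: 0]; E=∅; C=[PRIM2(sub) :: (λp. 6) :: AP]; D=∅⟩
[5] ⟨S=[-3]; E=∅; C=[(λp. 6) :: AP]; D=∅⟩
[6] ⟨S=[clo(λp. 6, ∅) :: -3]; E=∅; C=[AP]; D=∅⟩
[7] ⟨S=∅; E={p↦-3}; C=[6]; D=[(∅, ∅, ∅)]⟩
[8] ⟨S=[6]; E={p↦-3}; C=∅; D=[(∅, ∅, ∅)]⟩
[9] ⟨S=[6]; E=∅; C=∅; D=∅⟩
→ final value 6

Answer: 6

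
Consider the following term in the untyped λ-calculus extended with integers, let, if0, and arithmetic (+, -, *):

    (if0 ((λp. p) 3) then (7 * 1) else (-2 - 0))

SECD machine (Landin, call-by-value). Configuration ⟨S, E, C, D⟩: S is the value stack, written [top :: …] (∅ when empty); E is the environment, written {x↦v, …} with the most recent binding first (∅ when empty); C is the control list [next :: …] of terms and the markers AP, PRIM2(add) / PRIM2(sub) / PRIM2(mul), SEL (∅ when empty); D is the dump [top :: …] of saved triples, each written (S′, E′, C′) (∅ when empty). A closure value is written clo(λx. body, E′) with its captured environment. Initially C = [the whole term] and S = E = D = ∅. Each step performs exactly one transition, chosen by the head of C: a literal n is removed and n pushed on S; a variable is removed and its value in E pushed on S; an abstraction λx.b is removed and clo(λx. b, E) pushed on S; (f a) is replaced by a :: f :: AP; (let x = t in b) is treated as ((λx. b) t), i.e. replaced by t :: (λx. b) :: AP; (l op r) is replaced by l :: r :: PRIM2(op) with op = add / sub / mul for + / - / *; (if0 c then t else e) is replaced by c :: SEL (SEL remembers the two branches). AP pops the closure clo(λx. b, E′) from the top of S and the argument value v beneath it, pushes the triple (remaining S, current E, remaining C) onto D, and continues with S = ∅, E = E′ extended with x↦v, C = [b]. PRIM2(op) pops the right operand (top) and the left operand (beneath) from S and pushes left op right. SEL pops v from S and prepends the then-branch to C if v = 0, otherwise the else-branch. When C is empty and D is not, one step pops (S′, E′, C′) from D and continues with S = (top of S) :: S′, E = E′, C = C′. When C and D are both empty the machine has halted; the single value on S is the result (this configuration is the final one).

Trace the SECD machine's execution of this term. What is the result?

Answer: -2

Machine steps:
[0] [S=∅ | E=∅ | C=[(if0 ((λp. p) 3) then (7 * 1) else (-2 - 0))] | D=∅]
[1] [S=∅ | E=∅ | C=[((λp. p) 3) :: SEL] | D=∅]
[2] [S=∅ | E=∅ | C=[3 :: (λp. p) :: AP :: SEL] | D=∅]
[3] [S=[3] | E=∅ | C=[(λp. p) :: AP :: SEL] | D=∅]
[4] [S=[clo(λp. p, ∅) :: 3] | E=∅ | C=[AP :: SEL] | D=∅]
[5] [S=∅ | E={p↦3} | C=[p] | D=[(∅, ∅, [SEL])]]
[6] [S=[3] | E={p↦3} | C=∅ | D=[(∅, ∅, [SEL])]]
[7] [S=[3] | E=∅ | C=[SEL] | D=∅]
[8] [S=∅ | E=∅ | C=[(-2 - 0)] | D=∅]
[9] [S=∅ | E=∅ | C=[-2 :: 0 :: PRIM2(sub)] | D=∅]
[10] [S=[-2] | E=∅ | C=[0 :: PRIM2(sub)] | D=∅]
[11] [S=[0 :: -2] | E=∅ | C=[PRIM2(sub)] | D=∅]
[12] [S=[-2] | E=∅ | C=∅ | D=∅]
→ final value -2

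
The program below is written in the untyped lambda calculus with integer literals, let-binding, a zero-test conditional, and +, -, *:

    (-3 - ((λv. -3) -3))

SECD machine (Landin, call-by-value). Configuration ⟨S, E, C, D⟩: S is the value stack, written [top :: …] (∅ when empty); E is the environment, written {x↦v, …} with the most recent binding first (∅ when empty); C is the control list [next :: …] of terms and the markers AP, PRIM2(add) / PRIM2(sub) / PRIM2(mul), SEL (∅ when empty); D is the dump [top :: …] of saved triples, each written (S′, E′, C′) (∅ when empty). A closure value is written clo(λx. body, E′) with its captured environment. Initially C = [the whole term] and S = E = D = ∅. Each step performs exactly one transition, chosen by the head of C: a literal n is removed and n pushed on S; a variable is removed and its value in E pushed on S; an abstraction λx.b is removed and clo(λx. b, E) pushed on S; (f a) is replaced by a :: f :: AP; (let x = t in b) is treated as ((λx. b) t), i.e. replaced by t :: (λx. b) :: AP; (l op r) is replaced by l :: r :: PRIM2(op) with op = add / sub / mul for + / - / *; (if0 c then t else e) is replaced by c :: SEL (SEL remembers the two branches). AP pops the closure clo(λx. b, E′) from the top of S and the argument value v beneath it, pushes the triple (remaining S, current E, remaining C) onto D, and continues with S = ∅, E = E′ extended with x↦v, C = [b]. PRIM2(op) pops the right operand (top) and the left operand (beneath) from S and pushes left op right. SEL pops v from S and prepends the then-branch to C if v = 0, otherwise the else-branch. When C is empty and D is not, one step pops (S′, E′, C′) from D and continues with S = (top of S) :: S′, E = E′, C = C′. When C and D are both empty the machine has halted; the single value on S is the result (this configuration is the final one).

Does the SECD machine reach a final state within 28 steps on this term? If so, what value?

Answer: 0

Machine steps:
0. <S=∅, E=∅, C=[(-3 - ((λv. -3) -3))], D=∅>
1. <S=∅, E=∅, C=[-3 :: ((λv. -3) -3) :: PRIM2(sub)], D=∅>
2. <S=[-3], E=∅, C=[((λv. -3) -3) :: PRIM2(sub)], D=∅>
3. <S=[-3], E=∅, C=[-3 :: (λv. -3) :: AP :: PRIM2(sub)], D=∅>
4. <S=[-3 :: -3], E=∅, C=[(λv. -3) :: AP :: PRIM2(sub)], D=∅>
5. <S=[clo(λv. -3, ∅) :: -3 :: -3], E=∅, C=[AP :: PRIM2(sub)], D=∅>
6. <S=∅, E={v↦-3}, C=[-3], D=[([-3], ∅, [PRIM2(sub)])]>
7. <S=[-3], E={v↦-3}, C=∅, D=[([-3], ∅, [PRIM2(sub)])]>
8. <S=[-3 :: -3], E=∅, C=[PRIM2(sub)], D=∅>
9. <S=[0], E=∅, C=∅, D=∅>
→ final value 0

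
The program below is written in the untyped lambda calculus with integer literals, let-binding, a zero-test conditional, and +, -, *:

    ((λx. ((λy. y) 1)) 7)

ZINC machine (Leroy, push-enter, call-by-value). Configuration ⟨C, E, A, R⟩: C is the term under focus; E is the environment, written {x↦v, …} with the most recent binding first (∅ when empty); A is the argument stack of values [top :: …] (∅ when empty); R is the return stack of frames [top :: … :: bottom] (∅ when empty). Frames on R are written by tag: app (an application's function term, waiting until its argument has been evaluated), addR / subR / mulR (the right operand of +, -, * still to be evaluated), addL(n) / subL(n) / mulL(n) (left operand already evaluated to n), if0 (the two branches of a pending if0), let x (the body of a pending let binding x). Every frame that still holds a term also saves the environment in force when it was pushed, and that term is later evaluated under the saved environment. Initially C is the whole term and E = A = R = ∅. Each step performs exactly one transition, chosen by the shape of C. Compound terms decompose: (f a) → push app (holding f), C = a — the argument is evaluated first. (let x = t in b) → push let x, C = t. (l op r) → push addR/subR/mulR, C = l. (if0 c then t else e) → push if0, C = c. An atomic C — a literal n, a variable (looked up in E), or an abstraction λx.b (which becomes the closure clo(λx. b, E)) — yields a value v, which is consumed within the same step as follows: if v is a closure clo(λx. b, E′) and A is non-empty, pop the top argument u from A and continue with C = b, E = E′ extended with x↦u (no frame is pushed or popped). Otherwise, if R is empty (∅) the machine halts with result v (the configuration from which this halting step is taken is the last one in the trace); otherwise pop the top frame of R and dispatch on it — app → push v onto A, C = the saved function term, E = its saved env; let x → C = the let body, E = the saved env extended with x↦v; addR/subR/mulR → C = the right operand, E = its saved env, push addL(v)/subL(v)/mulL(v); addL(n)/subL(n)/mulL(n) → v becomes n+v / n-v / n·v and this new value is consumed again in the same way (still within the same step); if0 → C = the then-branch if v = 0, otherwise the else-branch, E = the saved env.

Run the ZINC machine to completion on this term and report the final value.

Answer: 1

Derivation:
[0] ⟨C=((λx. ((λy. y) 1)) 7); E=∅; A=∅; R=∅⟩
[1] ⟨C=7; E=∅; A=∅; R=[app]⟩
[2] ⟨C=(λx. ((λy. y) 1)); E=∅; A=[7]; R=∅⟩
[3] ⟨C=((λy. y) 1); E={x↦7}; A=∅; R=∅⟩
[4] ⟨C=1; E={x↦7}; A=∅; R=[app]⟩
[5] ⟨C=(λy. y); E={x↦7}; A=[1]; R=∅⟩
[6] ⟨C=y; E={y↦1, x↦7}; A=∅; R=∅⟩
→ final value 1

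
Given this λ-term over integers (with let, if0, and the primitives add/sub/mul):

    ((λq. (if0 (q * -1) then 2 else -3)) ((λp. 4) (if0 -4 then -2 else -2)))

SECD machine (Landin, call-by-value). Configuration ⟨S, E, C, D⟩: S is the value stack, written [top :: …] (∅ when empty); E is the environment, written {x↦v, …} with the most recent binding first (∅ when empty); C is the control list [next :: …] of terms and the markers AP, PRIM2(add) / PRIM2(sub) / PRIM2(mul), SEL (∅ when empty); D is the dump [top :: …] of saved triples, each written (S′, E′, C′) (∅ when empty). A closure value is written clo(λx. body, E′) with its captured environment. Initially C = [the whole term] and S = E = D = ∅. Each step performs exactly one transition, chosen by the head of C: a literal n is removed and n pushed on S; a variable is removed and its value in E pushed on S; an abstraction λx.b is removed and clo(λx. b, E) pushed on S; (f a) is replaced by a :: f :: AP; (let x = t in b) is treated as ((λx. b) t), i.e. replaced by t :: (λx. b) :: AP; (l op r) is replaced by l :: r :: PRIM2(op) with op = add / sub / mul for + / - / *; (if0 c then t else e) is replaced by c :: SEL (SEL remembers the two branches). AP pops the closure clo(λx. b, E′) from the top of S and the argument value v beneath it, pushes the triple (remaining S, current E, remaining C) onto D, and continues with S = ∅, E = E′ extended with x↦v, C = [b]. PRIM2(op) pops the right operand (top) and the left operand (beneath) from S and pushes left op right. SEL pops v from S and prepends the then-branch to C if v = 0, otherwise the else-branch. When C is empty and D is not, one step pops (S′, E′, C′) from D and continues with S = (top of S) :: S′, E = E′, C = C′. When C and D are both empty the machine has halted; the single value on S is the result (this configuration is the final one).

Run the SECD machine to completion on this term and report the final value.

step 0: <S=∅, E=∅, C=[((λq. (if0 (q * -1) then 2 else -3)) ((λp. 4) (if0 -4 then -2 else -2)))], D=∅>
step 1: <S=∅, E=∅, C=[((λp. 4) (if0 -4 then -2 else -2)) :: (λq. (if0 (q * -1) then 2 else -3)) :: AP], D=∅>
step 2: <S=∅, E=∅, C=[(if0 -4 then -2 else -2) :: (λp. 4) :: AP :: (λq. (if0 (q * -1) then 2 else -3)) :: AP], D=∅>
step 3: <S=∅, E=∅, C=[-4 :: SEL :: (λp. 4) :: AP :: (λq. (if0 (q * -1) then 2 else -3)) :: AP], D=∅>
step 4: <S=[-4], E=∅, C=[SEL :: (λp. 4) :: AP :: (λq. (if0 (q * -1) then 2 else -3)) :: AP], D=∅>
step 5: <S=∅, E=∅, C=[-2 :: (λp. 4) :: AP :: (λq. (if0 (q * -1) then 2 else -3)) :: AP], D=∅>
step 6: <S=[-2], E=∅, C=[(λp. 4) :: AP :: (λq. (if0 (q * -1) then 2 else -3)) :: AP], D=∅>
step 7: <S=[clo(λp. 4, ∅) :: -2], E=∅, C=[AP :: (λq. (if0 (q * -1) then 2 else -3)) :: AP], D=∅>
step 8: <S=∅, E={p↦-2}, C=[4], D=[(∅, ∅, [(λq. (if0 (q * -1) then 2 else -3)) :: AP])]>
step 9: <S=[4], E={p↦-2}, C=∅, D=[(∅, ∅, [(λq. (if0 (q * -1) then 2 else -3)) :: AP])]>
step 10: <S=[4], E=∅, C=[(λq. (if0 (q * -1) then 2 else -3)) :: AP], D=∅>
step 11: <S=[clo(λq. (if0 (q * -1) then 2 else -3), ∅) :: 4], E=∅, C=[AP], D=∅>
step 12: <S=∅, E={q↦4}, C=[(if0 (q * -1) then 2 else -3)], D=[(∅, ∅, ∅)]>
step 13: <S=∅, E={q↦4}, C=[(q * -1) :: SEL], D=[(∅, ∅, ∅)]>
step 14: <S=∅, E={q↦4}, C=[q :: -1 :: PRIM2(mul) :: SEL], D=[(∅, ∅, ∅)]>
step 15: <S=[4], E={q↦4}, C=[-1 :: PRIM2(mul) :: SEL], D=[(∅, ∅, ∅)]>
step 16: <S=[-1 :: 4], E={q↦4}, C=[PRIM2(mul) :: SEL], D=[(∅, ∅, ∅)]>
step 17: <S=[-4], E={q↦4}, C=[SEL], D=[(∅, ∅, ∅)]>
step 18: <S=∅, E={q↦4}, C=[-3], D=[(∅, ∅, ∅)]>
step 19: <S=[-3], E={q↦4}, C=∅, D=[(∅, ∅, ∅)]>
step 20: <S=[-3], E=∅, C=∅, D=∅>
→ final value -3

Answer: -3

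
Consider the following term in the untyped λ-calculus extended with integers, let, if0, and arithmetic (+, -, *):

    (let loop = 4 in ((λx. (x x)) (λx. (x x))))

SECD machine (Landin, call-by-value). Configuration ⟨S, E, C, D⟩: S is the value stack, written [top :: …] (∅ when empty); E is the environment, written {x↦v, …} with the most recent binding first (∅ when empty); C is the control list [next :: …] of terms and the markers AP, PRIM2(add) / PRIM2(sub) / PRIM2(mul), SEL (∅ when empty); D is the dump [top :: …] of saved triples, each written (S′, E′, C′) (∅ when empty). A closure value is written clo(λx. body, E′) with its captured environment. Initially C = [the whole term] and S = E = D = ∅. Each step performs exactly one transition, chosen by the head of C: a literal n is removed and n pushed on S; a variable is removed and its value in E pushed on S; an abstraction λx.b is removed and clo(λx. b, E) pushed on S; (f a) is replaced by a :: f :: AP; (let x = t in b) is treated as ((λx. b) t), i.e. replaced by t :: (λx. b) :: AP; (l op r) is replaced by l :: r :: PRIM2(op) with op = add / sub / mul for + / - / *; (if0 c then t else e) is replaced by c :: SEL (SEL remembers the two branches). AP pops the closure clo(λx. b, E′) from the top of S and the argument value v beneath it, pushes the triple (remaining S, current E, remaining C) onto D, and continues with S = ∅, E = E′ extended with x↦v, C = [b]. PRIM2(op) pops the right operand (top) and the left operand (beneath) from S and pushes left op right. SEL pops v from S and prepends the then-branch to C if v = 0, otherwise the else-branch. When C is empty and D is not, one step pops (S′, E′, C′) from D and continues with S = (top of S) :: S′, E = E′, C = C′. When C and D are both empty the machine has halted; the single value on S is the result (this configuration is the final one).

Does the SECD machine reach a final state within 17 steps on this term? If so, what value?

[0] <S=∅, E=∅, C=[(let loop = 4 in ((λx. (x x)) (λx. (x x))))], D=∅>
[1] <S=∅, E=∅, C=[4 :: (λloop. ((λx. (x x)) (λx. (x x)))) :: AP], D=∅>
[2] <S=[4], E=∅, C=[(λloop. ((λx. (x x)) (λx. (x x)))) :: AP], D=∅>
[3] <S=[clo(λloop. ((λx. (x x)) (λx. (x x))), ∅) :: 4], E=∅, C=[AP], D=∅>
[4] <S=∅, E={loop↦4}, C=[((λx. (x x)) (λx. (x x)))], D=[(∅, ∅, ∅)]>
[5] <S=∅, E={loop↦4}, C=[(λx. (x x)) :: (λx. (x x)) :: AP], D=[(∅, ∅, ∅)]>
[6] <S=[clo(λx. (x x), {loop↦4})], E={loop↦4}, C=[(λx. (x x)) :: AP], D=[(∅, ∅, ∅)]>
[7] <S=[clo(λx. (x x), {loop↦4}) :: clo(λx. (x x), {loop↦4})], E={loop↦4}, C=[AP], D=[(∅, ∅, ∅)]>
[8] <S=∅, E={x↦clo(λx. (x x), {loop↦4}), loop↦4}, C=[(x x)], D=[(∅, {loop↦4}, ∅) :: (∅, ∅, ∅)]>
[9] <S=∅, E={x↦clo(λx. (x x), {loop↦4}), loop↦4}, C=[x :: x :: AP], D=[(∅, {loop↦4}, ∅) :: (∅, ∅, ∅)]>
[10] <S=[clo(λx. (x x), {loop↦4})], E={x↦clo(λx. (x x), {loop↦4}), loop↦4}, C=[x :: AP], D=[(∅, {loop↦4}, ∅) :: (∅, ∅, ∅)]>
[11] <S=[clo(λx. (x x), {loop↦4}) :: clo(λx. (x x), {loop↦4})], E={x↦clo(λx. (x x), {loop↦4}), loop↦4}, C=[AP], D=[(∅, {loop↦4}, ∅) :: (∅, ∅, ∅)]>
[12] <S=∅, E={x↦clo(λx. (x x), {loop↦4}), loop↦4}, C=[(x x)], D=[(∅, {x↦clo(λx. (x x), {loop↦4}), loop↦4}, ∅) :: (∅, {loop↦4}, ∅) :: (∅, ∅, ∅)]>
[13] <S=∅, E={x↦clo(λx. (x x), {loop↦4}), loop↦4}, C=[x :: x :: AP], D=[(∅, {x↦clo(λx. (x x), {loop↦4}), loop↦4}, ∅) :: (∅, {loop↦4}, ∅) :: (∅, ∅, ∅)]>
[14] <S=[clo(λx. (x x), {loop↦4})], E={x↦clo(λx. (x x), {loop↦4}), loop↦4}, C=[x :: AP], D=[(∅, {x↦clo(λx. (x x), {loop↦4}), loop↦4}, ∅) :: (∅, {loop↦4}, ∅) :: (∅, ∅, ∅)]>
[15] <S=[clo(λx. (x x), {loop↦4}) :: clo(λx. (x x), {loop↦4})], E={x↦clo(λx. (x x), {loop↦4}), loop↦4}, C=[AP], D=[(∅, {x↦clo(λx. (x x), {loop↦4}), loop↦4}, ∅) :: (∅, {loop↦4}, ∅) :: (∅, ∅, ∅)]>
[16] <S=∅, E={x↦clo(λx. (x x), {loop↦4}), loop↦4}, C=[(x x)], D=[(∅, {x↦clo(λx. (x x), {loop↦4}), loop↦4}, ∅) :: (∅, {x↦clo(λx. (x x), {loop↦4}), loop↦4}, ∅) :: (∅, {loop↦4}, ∅) :: (∅, ∅, ∅)]>
[17] <S=∅, E={x↦clo(λx. (x x), {loop↦4}), loop↦4}, C=[x :: x :: AP], D=[(∅, {x↦clo(λx. (x x), {loop↦4}), loop↦4}, ∅) :: (∅, {x↦clo(λx. (x x), {loop↦4}), loop↦4}, ∅) :: (∅, {loop↦4}, ∅) :: (∅, ∅, ∅)]>
→ 17 transitions taken and the configuration is still not final: no result within 17 steps

Answer: DIVERGES (no final state within 17 steps)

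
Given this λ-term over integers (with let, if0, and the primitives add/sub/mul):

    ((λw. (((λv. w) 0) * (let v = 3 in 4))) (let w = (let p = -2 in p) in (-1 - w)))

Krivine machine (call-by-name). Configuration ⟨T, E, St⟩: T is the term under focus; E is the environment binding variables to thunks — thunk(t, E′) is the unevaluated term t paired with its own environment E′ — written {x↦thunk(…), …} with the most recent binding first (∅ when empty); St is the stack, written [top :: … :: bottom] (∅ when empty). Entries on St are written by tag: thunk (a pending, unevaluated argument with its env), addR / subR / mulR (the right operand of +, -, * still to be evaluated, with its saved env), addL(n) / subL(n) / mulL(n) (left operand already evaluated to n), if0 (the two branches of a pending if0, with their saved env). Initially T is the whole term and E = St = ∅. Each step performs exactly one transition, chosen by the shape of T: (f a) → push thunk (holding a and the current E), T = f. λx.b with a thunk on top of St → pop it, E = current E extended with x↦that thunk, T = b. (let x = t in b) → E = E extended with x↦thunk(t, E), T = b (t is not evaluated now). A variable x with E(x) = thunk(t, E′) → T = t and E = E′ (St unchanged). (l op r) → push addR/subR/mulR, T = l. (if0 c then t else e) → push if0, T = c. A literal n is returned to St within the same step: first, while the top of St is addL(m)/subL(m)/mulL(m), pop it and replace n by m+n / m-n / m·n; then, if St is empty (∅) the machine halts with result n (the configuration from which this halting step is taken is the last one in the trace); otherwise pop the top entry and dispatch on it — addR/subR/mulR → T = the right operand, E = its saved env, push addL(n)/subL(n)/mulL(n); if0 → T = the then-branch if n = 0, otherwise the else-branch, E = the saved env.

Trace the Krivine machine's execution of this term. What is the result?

step 0: [T=((λw. (((λv. w) 0) * (let v = 3 in 4))) (let w = (let p = -2 in p) in (-1 - w))) | E=∅ | St=∅]
step 1: [T=(λw. (((λv. w) 0) * (let v = 3 in 4))) | E=∅ | St=[thunk]]
step 2: [T=(((λv. w) 0) * (let v = 3 in 4)) | E={w↦thunk((let w = (let p = -2 in p) in (-1 - w)), ∅)} | St=∅]
step 3: [T=((λv. w) 0) | E={w↦thunk((let w = (let p = -2 in p) in (-1 - w)), ∅)} | St=[mulR]]
step 4: [T=(λv. w) | E={w↦thunk((let w = (let p = -2 in p) in (-1 - w)), ∅)} | St=[thunk :: mulR]]
step 5: [T=w | E={v↦thunk(0, {w↦thunk((let w = (let p = -2 in p) in (-1 - w)), ∅)}), w↦thunk((let w = (let p = -2 in p) in (-1 - w)), ∅)} | St=[mulR]]
step 6: [T=(let w = (let p = -2 in p) in (-1 - w)) | E=∅ | St=[mulR]]
step 7: [T=(-1 - w) | E={w↦thunk((let p = -2 in p), ∅)} | St=[mulR]]
step 8: [T=-1 | E={w↦thunk((let p = -2 in p), ∅)} | St=[subR :: mulR]]
step 9: [T=w | E={w↦thunk((let p = -2 in p), ∅)} | St=[subL(-1) :: mulR]]
step 10: [T=(let p = -2 in p) | E=∅ | St=[subL(-1) :: mulR]]
step 11: [T=p | E={p↦thunk(-2, ∅)} | St=[subL(-1) :: mulR]]
step 12: [T=-2 | E=∅ | St=[subL(-1) :: mulR]]
step 13: [T=(let v = 3 in 4) | E={w↦thunk((let w = (let p = -2 in p) in (-1 - w)), ∅)} | St=[mulL(1)]]
step 14: [T=4 | E={v↦thunk(3, {w↦thunk((let w = (let p = -2 in p) in (-1 - w)), ∅)}), w↦thunk((let w = (let p = -2 in p) in (-1 - w)), ∅)} | St=[mulL(1)]]
→ final value 4

Answer: 4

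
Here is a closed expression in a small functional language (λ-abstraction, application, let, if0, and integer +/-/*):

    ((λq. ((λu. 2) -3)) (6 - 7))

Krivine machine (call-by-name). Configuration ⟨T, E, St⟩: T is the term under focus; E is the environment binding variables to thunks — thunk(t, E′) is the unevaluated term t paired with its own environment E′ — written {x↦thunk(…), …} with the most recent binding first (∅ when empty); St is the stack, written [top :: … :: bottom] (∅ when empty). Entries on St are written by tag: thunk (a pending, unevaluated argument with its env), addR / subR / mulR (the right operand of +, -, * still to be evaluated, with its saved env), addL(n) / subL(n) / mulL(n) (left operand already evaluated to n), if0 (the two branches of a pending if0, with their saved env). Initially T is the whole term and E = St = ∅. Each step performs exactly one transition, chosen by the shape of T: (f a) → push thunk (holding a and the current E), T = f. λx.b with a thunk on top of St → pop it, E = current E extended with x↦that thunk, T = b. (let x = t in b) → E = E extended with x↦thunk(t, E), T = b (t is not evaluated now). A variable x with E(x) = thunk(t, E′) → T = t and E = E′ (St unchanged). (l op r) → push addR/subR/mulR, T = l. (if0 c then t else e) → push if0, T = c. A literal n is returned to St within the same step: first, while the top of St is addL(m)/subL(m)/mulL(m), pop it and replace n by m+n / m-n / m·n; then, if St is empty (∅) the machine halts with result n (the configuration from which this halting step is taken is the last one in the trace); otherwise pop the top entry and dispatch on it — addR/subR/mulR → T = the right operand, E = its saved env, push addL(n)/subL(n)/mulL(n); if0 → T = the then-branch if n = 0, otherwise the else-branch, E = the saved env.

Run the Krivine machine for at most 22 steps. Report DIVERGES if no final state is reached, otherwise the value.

Answer: 2

Machine steps:
0. <T=((λq. ((λu. 2) -3)) (6 - 7)), E=∅, St=∅>
1. <T=(λq. ((λu. 2) -3)), E=∅, St=[thunk]>
2. <T=((λu. 2) -3), E={q↦thunk((6 - 7), ∅)}, St=∅>
3. <T=(λu. 2), E={q↦thunk((6 - 7), ∅)}, St=[thunk]>
4. <T=2, E={u↦thunk(-3, {q↦thunk((6 - 7), ∅)}), q↦thunk((6 - 7), ∅)}, St=∅>
→ final value 2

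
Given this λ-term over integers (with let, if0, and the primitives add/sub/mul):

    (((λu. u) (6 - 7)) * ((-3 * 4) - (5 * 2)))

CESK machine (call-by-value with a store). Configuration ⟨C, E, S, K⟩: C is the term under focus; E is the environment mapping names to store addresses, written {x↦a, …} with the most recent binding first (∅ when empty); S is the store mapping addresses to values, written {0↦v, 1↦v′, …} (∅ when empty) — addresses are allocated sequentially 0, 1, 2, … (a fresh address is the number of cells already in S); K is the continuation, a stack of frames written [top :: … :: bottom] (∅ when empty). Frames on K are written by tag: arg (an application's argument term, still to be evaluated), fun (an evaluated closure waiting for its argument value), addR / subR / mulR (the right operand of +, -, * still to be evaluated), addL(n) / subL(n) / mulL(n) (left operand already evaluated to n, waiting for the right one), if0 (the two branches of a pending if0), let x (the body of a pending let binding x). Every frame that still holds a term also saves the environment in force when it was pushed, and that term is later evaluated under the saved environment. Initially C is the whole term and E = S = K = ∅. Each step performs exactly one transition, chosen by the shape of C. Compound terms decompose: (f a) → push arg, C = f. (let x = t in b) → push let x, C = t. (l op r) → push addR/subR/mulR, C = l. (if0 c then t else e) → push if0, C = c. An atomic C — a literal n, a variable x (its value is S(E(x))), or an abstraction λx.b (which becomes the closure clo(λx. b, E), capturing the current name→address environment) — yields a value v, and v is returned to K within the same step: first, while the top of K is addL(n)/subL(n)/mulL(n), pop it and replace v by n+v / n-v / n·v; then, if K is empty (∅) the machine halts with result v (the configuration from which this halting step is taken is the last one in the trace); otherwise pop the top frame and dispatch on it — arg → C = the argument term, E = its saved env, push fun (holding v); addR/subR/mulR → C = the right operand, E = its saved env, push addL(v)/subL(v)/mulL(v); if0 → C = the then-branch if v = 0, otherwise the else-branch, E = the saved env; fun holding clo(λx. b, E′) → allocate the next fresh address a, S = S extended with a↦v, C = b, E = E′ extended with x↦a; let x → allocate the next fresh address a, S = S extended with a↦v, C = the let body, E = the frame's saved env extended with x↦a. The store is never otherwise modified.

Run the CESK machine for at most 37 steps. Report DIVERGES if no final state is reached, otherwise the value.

step 0: ⟨C=(((λu. u) (6 - 7)) * ((-3 * 4) - (5 * 2))); E=∅; S=∅; K=∅⟩
step 1: ⟨C=((λu. u) (6 - 7)); E=∅; S=∅; K=[mulR]⟩
step 2: ⟨C=(λu. u); E=∅; S=∅; K=[arg :: mulR]⟩
step 3: ⟨C=(6 - 7); E=∅; S=∅; K=[fun :: mulR]⟩
step 4: ⟨C=6; E=∅; S=∅; K=[subR :: fun :: mulR]⟩
step 5: ⟨C=7; E=∅; S=∅; K=[subL(6) :: fun :: mulR]⟩
step 6: ⟨C=u; E={u↦0}; S={0↦-1}; K=[mulR]⟩
step 7: ⟨C=((-3 * 4) - (5 * 2)); E=∅; S={0↦-1}; K=[mulL(-1)]⟩
step 8: ⟨C=(-3 * 4); E=∅; S={0↦-1}; K=[subR :: mulL(-1)]⟩
step 9: ⟨C=-3; E=∅; S={0↦-1}; K=[mulR :: subR :: mulL(-1)]⟩
step 10: ⟨C=4; E=∅; S={0↦-1}; K=[mulL(-3) :: subR :: mulL(-1)]⟩
step 11: ⟨C=(5 * 2); E=∅; S={0↦-1}; K=[subL(-12) :: mulL(-1)]⟩
step 12: ⟨C=5; E=∅; S={0↦-1}; K=[mulR :: subL(-12) :: mulL(-1)]⟩
step 13: ⟨C=2; E=∅; S={0↦-1}; K=[mulL(5) :: subL(-12) :: mulL(-1)]⟩
→ final value 22

Answer: 22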